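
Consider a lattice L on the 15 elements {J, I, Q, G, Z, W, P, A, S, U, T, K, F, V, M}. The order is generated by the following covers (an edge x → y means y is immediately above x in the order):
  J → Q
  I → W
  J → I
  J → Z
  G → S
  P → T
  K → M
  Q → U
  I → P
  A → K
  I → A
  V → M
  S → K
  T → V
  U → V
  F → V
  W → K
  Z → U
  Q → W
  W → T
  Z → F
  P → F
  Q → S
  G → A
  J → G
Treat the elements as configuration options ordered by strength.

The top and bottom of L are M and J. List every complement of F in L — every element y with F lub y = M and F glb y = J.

Need y with F ∨ y = M and F ∧ y = J.
Checking each element gives: G, S.

G, S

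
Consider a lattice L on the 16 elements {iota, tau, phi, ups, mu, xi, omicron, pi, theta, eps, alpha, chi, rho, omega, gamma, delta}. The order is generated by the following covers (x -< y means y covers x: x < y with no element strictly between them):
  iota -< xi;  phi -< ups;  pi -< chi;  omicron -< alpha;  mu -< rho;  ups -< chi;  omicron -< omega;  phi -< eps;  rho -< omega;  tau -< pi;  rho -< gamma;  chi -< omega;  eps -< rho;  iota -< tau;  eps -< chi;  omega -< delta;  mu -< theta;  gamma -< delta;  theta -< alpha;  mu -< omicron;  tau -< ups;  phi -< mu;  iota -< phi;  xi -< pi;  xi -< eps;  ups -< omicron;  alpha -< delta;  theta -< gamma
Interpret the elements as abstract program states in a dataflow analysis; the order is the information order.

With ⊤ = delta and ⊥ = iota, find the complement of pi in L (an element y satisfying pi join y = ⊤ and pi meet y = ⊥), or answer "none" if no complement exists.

theta

Need y with pi ∨ y = delta and pi ∧ y = iota.
Checking each element gives: theta.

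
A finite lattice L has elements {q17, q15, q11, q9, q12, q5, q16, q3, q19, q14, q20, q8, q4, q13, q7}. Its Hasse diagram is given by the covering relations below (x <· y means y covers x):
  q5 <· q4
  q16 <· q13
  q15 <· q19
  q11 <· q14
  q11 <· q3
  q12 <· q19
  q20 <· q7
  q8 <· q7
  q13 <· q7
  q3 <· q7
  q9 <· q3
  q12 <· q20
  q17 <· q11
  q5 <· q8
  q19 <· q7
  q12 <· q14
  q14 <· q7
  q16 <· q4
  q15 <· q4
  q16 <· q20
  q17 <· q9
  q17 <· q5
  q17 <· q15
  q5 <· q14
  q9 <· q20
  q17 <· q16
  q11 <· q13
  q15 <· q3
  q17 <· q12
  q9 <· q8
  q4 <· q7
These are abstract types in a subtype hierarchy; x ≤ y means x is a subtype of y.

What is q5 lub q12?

q14

Common upper bounds of {q5, q12}: q14, q7.
The least among these is q14.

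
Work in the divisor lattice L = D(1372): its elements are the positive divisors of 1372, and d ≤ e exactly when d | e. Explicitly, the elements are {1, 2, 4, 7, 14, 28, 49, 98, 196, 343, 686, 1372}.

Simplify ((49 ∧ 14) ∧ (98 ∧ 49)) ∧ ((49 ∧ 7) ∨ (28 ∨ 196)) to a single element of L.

49 ∧ 14 = 7
98 ∧ 49 = 49
7 ∧ 49 = 7
49 ∧ 7 = 7
28 ∨ 196 = 196
7 ∨ 196 = 196
7 ∧ 196 = 7

7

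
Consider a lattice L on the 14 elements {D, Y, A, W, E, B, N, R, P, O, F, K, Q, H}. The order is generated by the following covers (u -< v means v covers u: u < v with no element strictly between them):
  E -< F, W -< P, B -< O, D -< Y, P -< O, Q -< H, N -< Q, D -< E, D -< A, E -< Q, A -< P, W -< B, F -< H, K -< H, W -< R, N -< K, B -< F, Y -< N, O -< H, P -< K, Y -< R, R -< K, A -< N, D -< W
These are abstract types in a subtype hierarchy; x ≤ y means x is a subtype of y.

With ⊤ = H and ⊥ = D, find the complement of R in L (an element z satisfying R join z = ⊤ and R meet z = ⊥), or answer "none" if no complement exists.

Need z with R ∨ z = H and R ∧ z = D.
Checking each element gives: E.

E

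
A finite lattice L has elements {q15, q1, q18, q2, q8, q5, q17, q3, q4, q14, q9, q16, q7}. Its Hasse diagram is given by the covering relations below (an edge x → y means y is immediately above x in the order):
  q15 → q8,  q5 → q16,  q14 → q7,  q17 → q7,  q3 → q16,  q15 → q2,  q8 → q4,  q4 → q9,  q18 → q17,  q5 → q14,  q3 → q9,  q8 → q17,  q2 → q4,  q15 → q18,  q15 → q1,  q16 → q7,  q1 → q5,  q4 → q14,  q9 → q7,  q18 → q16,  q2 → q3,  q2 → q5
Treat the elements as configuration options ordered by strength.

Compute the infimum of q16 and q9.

q3

Common lower bounds of {q16, q9}: q15, q2, q3.
The greatest among these is q3.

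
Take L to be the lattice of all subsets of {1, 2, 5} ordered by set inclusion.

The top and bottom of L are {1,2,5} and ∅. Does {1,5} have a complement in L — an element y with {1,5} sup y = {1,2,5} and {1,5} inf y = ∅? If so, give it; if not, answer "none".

Need y with {1,5} ∨ y = {1,2,5} and {1,5} ∧ y = ∅.
Checking each element gives: {2}.

{2}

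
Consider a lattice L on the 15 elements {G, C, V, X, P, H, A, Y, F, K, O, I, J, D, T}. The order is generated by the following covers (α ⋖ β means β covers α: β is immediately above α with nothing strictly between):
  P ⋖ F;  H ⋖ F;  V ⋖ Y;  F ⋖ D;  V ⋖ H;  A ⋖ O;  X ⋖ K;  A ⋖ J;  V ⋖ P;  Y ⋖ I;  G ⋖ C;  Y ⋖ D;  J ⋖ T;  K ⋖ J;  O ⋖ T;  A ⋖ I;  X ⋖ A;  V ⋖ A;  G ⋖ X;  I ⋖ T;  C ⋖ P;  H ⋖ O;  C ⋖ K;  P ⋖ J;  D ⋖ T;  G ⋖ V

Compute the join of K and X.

Common upper bounds of {K, X}: J, K, T.
The least among these is K.

K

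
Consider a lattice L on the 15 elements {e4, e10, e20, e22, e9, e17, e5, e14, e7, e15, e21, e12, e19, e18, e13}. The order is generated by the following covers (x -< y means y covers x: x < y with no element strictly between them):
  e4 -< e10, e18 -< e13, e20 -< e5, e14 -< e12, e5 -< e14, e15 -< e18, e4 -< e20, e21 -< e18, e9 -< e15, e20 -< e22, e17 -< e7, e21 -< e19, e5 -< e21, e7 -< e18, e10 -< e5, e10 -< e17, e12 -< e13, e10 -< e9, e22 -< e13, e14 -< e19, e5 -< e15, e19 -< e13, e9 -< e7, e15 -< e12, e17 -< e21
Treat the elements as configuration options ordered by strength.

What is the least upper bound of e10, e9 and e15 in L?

e15

Common upper bounds of {e10, e9, e15}: e12, e13, e15, e18.
The least among these is e15.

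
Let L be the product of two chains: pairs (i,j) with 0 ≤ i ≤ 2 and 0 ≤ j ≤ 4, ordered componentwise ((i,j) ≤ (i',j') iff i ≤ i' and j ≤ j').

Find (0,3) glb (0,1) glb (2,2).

(0,1)

In a product of chains, the meet is componentwise min, giving (0,1).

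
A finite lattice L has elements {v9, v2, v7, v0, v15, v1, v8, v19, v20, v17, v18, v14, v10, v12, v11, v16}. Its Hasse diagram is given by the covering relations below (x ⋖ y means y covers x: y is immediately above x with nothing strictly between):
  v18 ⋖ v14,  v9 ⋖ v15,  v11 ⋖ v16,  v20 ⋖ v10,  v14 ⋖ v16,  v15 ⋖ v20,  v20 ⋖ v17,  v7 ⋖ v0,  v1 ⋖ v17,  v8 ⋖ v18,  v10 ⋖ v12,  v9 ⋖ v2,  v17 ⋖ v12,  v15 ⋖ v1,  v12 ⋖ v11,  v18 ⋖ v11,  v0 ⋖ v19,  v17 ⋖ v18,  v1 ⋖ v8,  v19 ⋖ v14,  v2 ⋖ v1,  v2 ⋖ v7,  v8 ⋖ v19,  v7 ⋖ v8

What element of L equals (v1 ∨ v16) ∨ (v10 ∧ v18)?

v1 ∨ v16 = v16
v10 ∧ v18 = v20
v16 ∨ v20 = v16

v16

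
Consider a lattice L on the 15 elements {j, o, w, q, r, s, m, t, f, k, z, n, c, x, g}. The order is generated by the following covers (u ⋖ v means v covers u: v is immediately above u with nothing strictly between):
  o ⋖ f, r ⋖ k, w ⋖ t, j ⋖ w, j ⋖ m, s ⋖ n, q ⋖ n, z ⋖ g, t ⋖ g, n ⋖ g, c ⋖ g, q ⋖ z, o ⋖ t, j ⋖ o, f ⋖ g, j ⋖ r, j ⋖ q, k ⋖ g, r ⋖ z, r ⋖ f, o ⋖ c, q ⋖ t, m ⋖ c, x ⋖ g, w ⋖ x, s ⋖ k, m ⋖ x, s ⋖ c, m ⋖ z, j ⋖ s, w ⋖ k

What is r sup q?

Common upper bounds of {r, q}: g, z.
The least among these is z.

z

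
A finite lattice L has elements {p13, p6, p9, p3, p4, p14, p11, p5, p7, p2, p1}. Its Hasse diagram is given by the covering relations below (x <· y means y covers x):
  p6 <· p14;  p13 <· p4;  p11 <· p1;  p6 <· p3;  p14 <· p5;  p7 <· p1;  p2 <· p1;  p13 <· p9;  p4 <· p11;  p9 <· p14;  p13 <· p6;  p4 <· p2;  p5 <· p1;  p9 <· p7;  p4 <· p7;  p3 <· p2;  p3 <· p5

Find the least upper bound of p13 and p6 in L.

Common upper bounds of {p13, p6}: p1, p14, p2, p3, p5, p6.
The least among these is p6.

p6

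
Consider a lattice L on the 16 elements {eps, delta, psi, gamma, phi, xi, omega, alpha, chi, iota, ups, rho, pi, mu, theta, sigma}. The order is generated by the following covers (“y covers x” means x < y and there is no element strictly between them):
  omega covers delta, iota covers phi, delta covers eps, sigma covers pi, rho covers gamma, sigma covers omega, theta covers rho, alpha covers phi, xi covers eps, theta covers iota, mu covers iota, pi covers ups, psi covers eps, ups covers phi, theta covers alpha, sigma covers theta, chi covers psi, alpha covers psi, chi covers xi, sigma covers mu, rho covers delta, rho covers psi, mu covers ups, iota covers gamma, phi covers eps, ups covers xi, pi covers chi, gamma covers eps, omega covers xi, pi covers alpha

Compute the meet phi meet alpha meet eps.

Common lower bounds of {phi, alpha, eps}: eps.
The greatest among these is eps.

eps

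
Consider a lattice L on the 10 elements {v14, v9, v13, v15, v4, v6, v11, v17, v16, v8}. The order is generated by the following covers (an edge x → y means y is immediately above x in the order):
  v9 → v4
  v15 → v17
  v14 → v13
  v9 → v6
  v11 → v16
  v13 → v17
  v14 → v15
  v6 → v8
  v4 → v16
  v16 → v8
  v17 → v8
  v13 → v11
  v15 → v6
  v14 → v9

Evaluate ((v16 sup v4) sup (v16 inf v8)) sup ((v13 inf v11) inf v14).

v16 ∨ v4 = v16
v16 ∧ v8 = v16
v16 ∨ v16 = v16
v13 ∧ v11 = v13
v13 ∧ v14 = v14
v16 ∨ v14 = v16

v16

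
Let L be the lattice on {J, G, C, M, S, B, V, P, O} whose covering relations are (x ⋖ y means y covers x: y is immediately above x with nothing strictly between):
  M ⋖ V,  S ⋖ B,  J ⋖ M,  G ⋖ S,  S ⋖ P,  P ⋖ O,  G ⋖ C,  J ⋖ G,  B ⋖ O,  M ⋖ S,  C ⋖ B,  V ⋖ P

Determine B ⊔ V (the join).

Common upper bounds of {B, V}: O.
The least among these is O.

O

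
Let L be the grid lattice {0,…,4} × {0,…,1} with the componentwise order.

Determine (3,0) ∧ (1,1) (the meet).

(1,0)

Common lower bounds of {(3,0), (1,1)}: (0,0), (1,0).
The greatest among these is (1,0).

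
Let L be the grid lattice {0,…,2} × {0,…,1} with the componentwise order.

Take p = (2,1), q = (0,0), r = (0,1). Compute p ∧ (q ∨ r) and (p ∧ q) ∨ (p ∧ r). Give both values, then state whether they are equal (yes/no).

(0,1); (0,1); yes

q ∨ r = (0,1), so p ∧ (q ∨ r) = (2,1) ∧ (0,1) = (0,1).
p ∧ q = (0,0) and p ∧ r = (0,1), so (p ∧ q) ∨ (p ∧ r) = (0,0) ∨ (0,1) = (0,1).
Equal: yes.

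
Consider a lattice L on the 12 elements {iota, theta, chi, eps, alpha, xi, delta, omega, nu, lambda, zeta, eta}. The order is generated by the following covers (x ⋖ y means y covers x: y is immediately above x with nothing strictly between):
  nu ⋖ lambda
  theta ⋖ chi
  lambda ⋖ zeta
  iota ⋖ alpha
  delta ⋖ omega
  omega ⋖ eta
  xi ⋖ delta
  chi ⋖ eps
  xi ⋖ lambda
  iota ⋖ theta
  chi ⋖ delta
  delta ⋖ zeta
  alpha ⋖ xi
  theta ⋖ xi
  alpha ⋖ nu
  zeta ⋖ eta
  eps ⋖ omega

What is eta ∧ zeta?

Common lower bounds of {eta, zeta}: alpha, chi, delta, iota, lambda, nu, theta, xi, zeta.
The greatest among these is zeta.

zeta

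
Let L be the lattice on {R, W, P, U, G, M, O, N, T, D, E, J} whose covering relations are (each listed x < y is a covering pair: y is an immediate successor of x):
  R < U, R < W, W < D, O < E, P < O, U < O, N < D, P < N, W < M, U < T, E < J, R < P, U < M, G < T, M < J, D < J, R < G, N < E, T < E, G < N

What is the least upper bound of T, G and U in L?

Common upper bounds of {T, G, U}: E, J, T.
The least among these is T.

T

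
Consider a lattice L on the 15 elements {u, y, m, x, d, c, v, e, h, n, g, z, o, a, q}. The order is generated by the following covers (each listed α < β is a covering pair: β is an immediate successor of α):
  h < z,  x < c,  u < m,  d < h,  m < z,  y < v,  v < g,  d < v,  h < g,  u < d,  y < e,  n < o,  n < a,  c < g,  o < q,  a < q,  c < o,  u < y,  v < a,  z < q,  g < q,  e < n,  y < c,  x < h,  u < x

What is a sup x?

Common upper bounds of {a, x}: q.
The least among these is q.

q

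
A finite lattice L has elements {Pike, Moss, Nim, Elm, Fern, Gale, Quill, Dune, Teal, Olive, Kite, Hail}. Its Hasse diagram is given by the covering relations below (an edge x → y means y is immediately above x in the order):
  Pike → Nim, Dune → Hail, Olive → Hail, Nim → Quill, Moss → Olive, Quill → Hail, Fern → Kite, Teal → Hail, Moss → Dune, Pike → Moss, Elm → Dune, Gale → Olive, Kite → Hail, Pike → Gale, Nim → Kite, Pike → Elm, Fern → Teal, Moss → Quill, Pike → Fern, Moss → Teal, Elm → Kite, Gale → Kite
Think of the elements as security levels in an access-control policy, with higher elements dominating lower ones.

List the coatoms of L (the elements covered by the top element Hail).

The coatoms are exactly the elements covered by Hail: Dune, Kite, Olive, Quill, Teal.

Dune, Kite, Olive, Quill, Teal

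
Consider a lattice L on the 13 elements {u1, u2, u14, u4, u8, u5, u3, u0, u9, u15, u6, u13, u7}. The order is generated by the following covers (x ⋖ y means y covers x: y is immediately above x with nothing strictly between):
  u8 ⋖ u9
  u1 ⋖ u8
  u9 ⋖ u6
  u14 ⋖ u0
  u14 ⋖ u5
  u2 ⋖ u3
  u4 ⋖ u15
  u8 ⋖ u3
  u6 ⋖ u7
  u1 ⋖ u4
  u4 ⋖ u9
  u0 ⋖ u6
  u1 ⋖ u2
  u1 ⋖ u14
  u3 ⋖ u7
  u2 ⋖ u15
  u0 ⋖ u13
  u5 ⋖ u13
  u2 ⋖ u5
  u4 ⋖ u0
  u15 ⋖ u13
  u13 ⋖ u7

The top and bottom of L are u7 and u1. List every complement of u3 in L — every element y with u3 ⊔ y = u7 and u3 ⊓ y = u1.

Need y with u3 ∨ y = u7 and u3 ∧ y = u1.
Checking each element gives: u0, u14, u4.

u0, u14, u4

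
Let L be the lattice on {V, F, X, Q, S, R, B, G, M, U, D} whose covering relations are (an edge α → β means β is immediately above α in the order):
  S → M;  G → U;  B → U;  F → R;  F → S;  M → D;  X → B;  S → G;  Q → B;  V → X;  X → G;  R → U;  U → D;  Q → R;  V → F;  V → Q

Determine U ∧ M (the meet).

Common lower bounds of {U, M}: F, S, V.
The greatest among these is S.

S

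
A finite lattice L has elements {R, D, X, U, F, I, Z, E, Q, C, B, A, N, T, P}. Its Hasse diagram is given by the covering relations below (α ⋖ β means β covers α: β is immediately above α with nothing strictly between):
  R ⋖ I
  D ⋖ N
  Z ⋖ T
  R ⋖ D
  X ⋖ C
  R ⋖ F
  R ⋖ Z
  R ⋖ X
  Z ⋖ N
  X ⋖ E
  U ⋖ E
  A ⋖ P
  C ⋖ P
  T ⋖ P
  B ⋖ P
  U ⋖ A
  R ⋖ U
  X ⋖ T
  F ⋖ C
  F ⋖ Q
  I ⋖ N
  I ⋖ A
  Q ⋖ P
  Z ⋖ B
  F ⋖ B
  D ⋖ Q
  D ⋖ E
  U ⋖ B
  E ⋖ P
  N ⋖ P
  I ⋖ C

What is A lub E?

Common upper bounds of {A, E}: P.
The least among these is P.

P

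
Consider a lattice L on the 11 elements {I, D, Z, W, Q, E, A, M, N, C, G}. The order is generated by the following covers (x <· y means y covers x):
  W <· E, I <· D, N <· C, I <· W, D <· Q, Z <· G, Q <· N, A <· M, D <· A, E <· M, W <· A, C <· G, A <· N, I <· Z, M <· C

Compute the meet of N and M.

Common lower bounds of {N, M}: A, D, I, W.
The greatest among these is A.

A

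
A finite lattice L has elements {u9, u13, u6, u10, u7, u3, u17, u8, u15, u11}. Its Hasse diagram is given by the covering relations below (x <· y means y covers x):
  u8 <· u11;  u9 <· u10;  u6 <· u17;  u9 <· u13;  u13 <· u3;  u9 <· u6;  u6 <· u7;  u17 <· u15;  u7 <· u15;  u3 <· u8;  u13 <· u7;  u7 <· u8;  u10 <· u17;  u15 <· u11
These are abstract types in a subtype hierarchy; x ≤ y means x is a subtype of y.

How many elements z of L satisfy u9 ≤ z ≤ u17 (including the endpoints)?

The interval [u9, u17] = {u10, u17, u6, u9}, which has 4 elements.

4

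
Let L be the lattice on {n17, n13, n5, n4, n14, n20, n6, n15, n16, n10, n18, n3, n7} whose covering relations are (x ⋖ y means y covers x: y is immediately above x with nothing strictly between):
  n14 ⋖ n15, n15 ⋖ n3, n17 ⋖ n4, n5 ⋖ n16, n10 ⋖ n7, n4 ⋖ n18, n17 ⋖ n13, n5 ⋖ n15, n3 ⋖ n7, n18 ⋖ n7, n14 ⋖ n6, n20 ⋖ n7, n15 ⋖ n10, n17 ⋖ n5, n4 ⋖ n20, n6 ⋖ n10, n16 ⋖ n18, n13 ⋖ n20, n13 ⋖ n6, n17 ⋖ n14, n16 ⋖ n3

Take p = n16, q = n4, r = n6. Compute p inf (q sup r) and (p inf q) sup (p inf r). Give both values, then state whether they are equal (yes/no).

n16; n17; no

q sup r = n7, so p inf (q sup r) = n16 inf n7 = n16.
p inf q = n17 and p inf r = n17, so (p inf q) sup (p inf r) = n17 sup n17 = n17.
Equal: no.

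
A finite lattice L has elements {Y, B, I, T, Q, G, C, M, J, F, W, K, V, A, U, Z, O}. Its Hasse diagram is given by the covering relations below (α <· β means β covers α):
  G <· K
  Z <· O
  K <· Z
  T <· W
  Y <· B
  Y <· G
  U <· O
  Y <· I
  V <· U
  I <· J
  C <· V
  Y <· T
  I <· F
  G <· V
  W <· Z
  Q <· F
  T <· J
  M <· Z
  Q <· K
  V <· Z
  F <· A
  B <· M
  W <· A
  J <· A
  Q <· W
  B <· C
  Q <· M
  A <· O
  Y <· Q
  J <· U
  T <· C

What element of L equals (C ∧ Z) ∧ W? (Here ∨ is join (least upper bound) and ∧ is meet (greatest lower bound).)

C ∧ Z = C
C ∧ W = T

T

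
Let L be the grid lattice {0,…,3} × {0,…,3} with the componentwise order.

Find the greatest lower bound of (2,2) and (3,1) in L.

In a product of chains, the meet is componentwise min, giving (2,1).

(2,1)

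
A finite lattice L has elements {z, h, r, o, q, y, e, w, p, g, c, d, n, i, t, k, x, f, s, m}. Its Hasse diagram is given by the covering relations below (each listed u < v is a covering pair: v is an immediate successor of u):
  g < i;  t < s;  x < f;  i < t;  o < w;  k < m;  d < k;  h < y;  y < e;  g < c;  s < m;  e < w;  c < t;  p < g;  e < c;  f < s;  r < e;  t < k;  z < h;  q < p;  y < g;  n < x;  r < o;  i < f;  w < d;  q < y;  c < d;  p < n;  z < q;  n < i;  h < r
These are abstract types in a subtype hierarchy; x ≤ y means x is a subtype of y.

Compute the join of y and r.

Common upper bounds of {y, r}: c, d, e, k, m, s, t, w.
The least among these is e.

e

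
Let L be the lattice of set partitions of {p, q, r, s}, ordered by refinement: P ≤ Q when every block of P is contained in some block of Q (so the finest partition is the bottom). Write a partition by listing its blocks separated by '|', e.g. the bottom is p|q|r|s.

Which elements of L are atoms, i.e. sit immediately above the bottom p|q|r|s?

The atoms are exactly the elements that cover p|q|r|s: pq|r|s, pr|q|s, ps|q|r, p|qr|s, p|qs|r, p|q|rs.

pq|r|s, pr|q|s, ps|q|r, p|qr|s, p|qs|r, p|q|rs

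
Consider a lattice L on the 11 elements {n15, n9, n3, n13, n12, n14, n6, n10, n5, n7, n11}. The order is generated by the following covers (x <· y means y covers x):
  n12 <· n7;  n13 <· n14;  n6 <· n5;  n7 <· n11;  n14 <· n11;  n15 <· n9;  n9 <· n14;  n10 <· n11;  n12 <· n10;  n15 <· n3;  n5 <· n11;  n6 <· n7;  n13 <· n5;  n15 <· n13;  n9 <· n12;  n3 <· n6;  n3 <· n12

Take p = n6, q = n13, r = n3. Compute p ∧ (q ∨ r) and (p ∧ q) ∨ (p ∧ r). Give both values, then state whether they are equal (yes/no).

n6; n3; no

q ∨ r = n5, so p ∧ (q ∨ r) = n6 ∧ n5 = n6.
p ∧ q = n15 and p ∧ r = n3, so (p ∧ q) ∨ (p ∧ r) = n15 ∨ n3 = n3.
Equal: no.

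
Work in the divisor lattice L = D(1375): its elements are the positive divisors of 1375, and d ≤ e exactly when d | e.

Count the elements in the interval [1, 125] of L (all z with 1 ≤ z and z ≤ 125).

The interval [1, 125] = {1, 125, 25, 5}, which has 4 elements.

4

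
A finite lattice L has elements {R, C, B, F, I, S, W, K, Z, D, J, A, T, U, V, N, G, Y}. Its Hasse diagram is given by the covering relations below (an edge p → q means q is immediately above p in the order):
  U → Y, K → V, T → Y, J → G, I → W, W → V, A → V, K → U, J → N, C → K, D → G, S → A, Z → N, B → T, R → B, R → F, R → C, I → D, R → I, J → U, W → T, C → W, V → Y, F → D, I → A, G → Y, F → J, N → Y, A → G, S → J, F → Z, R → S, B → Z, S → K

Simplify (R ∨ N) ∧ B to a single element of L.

B

R ∨ N = N
N ∧ B = B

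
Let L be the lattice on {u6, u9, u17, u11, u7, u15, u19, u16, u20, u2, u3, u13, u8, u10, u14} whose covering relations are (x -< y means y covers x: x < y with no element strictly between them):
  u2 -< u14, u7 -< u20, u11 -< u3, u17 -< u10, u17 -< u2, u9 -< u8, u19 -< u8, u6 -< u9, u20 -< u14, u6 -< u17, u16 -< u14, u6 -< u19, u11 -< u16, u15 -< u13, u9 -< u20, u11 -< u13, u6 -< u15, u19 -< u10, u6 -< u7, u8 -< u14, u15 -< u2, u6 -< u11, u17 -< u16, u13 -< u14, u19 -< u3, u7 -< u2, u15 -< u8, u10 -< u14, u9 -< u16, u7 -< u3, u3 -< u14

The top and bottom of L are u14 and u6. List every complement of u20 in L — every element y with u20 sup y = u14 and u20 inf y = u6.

Need y with u20 ∨ y = u14 and u20 ∧ y = u6.
Checking each element gives: u10, u11, u13, u15, u17, u19.

u10, u11, u13, u15, u17, u19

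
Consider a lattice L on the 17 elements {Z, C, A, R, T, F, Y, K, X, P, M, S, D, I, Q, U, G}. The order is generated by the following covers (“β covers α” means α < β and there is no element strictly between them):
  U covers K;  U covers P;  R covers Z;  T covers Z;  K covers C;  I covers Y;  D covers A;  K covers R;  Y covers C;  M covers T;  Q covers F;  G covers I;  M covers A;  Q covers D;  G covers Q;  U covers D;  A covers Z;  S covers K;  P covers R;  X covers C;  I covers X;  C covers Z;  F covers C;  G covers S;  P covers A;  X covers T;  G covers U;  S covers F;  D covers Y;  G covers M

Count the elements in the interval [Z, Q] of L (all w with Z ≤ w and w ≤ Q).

The interval [Z, Q] = {A, C, D, F, Q, Y, Z}, which has 7 elements.

7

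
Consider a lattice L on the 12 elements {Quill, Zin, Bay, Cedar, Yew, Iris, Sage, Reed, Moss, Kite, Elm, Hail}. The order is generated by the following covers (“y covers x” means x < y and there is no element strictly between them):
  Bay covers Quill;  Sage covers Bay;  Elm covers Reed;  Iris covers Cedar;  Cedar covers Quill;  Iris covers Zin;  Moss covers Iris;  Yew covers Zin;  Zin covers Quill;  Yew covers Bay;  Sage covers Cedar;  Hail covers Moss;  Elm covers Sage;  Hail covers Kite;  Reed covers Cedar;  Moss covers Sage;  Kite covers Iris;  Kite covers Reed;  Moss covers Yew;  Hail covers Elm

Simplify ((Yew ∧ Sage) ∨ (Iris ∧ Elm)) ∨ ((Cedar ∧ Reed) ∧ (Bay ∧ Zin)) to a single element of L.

Yew ∧ Sage = Bay
Iris ∧ Elm = Cedar
Bay ∨ Cedar = Sage
Cedar ∧ Reed = Cedar
Bay ∧ Zin = Quill
Cedar ∧ Quill = Quill
Sage ∨ Quill = Sage

Sage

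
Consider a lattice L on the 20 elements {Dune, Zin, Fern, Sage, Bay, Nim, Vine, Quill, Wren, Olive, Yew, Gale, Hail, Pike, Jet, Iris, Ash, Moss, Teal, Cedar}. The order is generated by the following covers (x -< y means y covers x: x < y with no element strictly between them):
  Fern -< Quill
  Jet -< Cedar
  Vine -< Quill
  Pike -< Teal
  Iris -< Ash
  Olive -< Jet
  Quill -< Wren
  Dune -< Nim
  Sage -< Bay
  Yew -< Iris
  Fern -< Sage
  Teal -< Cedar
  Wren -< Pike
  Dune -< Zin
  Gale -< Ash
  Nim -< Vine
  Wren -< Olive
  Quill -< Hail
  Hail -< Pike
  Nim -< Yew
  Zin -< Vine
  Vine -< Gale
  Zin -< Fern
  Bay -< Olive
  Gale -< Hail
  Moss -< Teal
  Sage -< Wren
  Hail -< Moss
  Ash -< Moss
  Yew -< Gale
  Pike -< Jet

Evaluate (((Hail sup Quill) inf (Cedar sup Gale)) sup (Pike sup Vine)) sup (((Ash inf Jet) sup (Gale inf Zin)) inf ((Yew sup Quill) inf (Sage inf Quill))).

Pike

Hail ∨ Quill = Hail
Cedar ∨ Gale = Cedar
Hail ∧ Cedar = Hail
Pike ∨ Vine = Pike
Hail ∨ Pike = Pike
Ash ∧ Jet = Gale
Gale ∧ Zin = Zin
Gale ∨ Zin = Gale
Yew ∨ Quill = Hail
Sage ∧ Quill = Fern
Hail ∧ Fern = Fern
Gale ∧ Fern = Zin
Pike ∨ Zin = Pike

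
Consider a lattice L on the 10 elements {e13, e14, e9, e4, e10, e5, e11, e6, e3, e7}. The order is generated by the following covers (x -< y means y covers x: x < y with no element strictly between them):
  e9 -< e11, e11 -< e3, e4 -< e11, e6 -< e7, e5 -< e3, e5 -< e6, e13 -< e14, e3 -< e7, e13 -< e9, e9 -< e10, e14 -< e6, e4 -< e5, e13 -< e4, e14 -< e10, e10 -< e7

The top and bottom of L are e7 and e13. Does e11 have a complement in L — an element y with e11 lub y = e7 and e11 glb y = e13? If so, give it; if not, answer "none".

e14

Need y with e11 ∨ y = e7 and e11 ∧ y = e13.
Checking each element gives: e14.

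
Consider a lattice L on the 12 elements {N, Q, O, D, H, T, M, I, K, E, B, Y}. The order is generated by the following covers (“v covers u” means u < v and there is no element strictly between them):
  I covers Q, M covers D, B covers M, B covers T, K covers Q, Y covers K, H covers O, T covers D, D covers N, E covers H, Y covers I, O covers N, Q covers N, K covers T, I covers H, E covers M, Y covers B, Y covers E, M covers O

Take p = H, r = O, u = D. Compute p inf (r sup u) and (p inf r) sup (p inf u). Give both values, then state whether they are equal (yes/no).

O; O; yes

r sup u = M, so p inf (r sup u) = H inf M = O.
p inf r = O and p inf u = N, so (p inf r) sup (p inf u) = O sup N = O.
Equal: yes.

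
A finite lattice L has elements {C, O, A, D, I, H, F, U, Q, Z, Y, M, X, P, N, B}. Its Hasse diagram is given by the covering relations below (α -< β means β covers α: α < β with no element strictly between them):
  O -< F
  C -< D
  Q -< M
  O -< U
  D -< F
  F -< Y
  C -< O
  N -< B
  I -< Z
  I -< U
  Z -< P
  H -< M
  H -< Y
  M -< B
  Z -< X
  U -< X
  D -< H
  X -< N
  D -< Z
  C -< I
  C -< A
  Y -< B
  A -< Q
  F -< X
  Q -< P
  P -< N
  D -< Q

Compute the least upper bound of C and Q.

Common upper bounds of {C, Q}: B, M, N, P, Q.
The least among these is Q.

Q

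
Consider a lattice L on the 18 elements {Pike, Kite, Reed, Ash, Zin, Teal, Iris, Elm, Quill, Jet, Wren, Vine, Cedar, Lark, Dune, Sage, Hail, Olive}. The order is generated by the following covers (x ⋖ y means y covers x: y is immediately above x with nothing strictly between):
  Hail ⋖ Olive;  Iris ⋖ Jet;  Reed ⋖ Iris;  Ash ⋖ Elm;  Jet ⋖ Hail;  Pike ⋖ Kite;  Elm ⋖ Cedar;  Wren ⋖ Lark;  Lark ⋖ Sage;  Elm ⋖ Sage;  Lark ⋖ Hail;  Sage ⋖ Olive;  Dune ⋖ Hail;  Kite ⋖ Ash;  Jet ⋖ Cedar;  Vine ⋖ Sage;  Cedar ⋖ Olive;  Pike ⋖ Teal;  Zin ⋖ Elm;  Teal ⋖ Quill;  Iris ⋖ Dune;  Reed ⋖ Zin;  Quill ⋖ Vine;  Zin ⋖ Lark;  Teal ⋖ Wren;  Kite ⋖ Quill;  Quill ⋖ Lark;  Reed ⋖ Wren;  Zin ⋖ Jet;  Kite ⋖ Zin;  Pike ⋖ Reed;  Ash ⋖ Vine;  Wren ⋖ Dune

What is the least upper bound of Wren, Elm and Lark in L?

Common upper bounds of {Wren, Elm, Lark}: Olive, Sage.
The least among these is Sage.

Sage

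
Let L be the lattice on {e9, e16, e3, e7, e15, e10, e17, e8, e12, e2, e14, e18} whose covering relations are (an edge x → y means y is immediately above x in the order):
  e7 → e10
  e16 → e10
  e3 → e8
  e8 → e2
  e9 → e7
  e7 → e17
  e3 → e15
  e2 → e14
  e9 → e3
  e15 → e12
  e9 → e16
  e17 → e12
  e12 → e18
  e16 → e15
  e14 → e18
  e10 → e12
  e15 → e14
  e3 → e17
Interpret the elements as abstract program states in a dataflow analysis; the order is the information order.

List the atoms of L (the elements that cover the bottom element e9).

The atoms are exactly the elements that cover e9: e16, e3, e7.

e16, e3, e7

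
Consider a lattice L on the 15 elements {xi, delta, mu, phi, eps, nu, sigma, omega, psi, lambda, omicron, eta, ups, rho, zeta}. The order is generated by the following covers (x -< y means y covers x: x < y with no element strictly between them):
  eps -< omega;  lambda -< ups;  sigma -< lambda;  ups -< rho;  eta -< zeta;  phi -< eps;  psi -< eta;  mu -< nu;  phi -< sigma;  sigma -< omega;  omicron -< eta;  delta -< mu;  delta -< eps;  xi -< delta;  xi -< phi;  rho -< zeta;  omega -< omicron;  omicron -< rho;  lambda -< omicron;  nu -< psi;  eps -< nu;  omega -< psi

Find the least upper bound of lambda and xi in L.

Common upper bounds of {lambda, xi}: eta, lambda, omicron, rho, ups, zeta.
The least among these is lambda.

lambda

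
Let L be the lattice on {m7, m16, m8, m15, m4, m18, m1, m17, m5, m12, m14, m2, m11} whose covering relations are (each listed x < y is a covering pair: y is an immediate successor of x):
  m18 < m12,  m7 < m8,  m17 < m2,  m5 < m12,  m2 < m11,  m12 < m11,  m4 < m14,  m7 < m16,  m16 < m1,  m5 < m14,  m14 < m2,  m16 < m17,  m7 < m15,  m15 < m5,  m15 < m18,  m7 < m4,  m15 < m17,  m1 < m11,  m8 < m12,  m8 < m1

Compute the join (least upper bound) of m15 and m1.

Common upper bounds of {m15, m1}: m11.
The least among these is m11.

m11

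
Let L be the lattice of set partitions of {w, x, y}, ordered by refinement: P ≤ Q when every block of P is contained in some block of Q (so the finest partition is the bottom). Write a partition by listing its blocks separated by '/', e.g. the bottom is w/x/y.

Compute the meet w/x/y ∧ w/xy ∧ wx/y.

w/x/y

The meet (common refinement) of w/x/y, w/xy, wx/y intersects blocks pairwise, giving w/x/y.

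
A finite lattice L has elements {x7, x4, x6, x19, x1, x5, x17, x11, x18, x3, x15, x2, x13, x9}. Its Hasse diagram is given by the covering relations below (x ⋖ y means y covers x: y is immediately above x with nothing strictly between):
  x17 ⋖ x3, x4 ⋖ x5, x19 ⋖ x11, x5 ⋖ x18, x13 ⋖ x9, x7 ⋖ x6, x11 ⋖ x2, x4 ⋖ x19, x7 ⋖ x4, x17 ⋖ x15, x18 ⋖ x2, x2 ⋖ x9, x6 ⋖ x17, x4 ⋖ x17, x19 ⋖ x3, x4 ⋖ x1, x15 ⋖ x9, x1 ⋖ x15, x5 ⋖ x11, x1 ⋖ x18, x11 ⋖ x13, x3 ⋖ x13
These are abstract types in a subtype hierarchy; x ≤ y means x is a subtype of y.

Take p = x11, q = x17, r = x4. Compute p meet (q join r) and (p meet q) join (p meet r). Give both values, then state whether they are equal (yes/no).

x4; x4; yes

q join r = x17, so p meet (q join r) = x11 meet x17 = x4.
p meet q = x4 and p meet r = x4, so (p meet q) join (p meet r) = x4 join x4 = x4.
Equal: yes.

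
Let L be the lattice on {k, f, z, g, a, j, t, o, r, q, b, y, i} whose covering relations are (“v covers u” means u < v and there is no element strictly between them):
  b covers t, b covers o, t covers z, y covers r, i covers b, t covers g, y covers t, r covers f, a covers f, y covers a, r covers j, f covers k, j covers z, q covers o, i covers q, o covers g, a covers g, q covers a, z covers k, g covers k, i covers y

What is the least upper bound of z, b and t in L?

b

Common upper bounds of {z, b, t}: b, i.
The least among these is b.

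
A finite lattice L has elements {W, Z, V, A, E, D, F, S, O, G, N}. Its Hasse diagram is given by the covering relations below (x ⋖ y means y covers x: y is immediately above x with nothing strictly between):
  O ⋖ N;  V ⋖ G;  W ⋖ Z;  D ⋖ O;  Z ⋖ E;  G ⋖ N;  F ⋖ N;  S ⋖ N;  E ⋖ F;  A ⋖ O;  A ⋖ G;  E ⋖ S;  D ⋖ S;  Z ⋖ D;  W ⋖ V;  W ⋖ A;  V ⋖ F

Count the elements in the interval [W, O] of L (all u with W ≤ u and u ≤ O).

The interval [W, O] = {A, D, O, W, Z}, which has 5 elements.

5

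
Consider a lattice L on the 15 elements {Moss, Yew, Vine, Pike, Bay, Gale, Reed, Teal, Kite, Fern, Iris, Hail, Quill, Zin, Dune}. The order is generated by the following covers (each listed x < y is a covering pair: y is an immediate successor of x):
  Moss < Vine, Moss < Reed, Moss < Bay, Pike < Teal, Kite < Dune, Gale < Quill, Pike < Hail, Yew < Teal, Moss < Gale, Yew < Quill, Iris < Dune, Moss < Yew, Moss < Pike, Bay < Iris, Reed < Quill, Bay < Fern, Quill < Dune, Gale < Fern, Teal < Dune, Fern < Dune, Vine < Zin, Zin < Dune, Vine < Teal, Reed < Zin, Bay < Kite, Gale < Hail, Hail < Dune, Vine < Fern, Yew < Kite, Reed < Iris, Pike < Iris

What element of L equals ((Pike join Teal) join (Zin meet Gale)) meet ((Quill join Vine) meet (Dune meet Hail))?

Pike

Pike ∨ Teal = Teal
Zin ∧ Gale = Moss
Teal ∨ Moss = Teal
Quill ∨ Vine = Dune
Dune ∧ Hail = Hail
Dune ∧ Hail = Hail
Teal ∧ Hail = Pike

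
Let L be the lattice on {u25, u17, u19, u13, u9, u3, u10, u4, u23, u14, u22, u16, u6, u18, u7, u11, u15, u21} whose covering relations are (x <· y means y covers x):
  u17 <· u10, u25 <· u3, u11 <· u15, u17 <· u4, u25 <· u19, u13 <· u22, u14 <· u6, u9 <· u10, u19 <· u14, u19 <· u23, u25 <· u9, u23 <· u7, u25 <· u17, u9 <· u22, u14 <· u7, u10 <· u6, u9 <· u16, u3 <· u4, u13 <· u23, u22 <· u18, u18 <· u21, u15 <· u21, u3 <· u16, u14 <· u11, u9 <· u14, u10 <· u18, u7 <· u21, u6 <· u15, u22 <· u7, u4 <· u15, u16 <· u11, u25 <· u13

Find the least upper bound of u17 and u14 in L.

u6

Common upper bounds of {u17, u14}: u15, u21, u6.
The least among these is u6.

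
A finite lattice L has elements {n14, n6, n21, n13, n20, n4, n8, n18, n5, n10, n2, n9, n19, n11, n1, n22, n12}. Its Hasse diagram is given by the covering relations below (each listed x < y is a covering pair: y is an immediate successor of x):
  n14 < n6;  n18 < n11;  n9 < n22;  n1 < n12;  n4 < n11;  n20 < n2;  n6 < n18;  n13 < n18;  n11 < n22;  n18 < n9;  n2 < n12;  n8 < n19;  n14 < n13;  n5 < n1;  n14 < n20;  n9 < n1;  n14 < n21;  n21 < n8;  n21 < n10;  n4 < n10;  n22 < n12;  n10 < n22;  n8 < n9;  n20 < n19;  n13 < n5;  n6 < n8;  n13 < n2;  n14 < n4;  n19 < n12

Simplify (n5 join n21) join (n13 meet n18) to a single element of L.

n1

n5 ∨ n21 = n1
n13 ∧ n18 = n13
n1 ∨ n13 = n1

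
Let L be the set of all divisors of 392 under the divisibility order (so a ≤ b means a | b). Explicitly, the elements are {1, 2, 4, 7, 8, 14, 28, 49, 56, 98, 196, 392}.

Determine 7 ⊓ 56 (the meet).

7

In the divisibility order, the meet is the greatest common divisor: gcd(7, 56) = 7.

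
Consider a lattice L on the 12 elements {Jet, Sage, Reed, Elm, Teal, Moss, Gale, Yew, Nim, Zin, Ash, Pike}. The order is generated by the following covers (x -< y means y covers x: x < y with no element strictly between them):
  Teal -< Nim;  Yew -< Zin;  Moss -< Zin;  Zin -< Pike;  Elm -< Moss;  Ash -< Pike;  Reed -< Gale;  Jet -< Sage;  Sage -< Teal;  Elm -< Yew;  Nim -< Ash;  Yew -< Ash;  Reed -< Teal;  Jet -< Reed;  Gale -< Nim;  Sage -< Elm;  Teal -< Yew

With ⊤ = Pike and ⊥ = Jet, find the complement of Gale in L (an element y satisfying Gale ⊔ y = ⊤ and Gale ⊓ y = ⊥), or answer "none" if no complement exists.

Need y with Gale ∨ y = Pike and Gale ∧ y = Jet.
Checking each element gives: Moss.

Moss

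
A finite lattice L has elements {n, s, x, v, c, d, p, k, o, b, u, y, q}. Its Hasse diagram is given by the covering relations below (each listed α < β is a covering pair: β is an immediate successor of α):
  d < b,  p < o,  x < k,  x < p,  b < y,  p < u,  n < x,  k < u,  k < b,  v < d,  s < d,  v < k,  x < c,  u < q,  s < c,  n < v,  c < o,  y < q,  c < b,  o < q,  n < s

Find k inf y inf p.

Common lower bounds of {k, y, p}: n, x.
The greatest among these is x.

x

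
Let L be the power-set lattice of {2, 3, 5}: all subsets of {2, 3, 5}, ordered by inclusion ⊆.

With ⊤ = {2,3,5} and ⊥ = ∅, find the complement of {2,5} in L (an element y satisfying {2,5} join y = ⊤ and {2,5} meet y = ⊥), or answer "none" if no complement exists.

{3}

Need y with {2,5} ∨ y = {2,3,5} and {2,5} ∧ y = ∅.
Checking each element gives: {3}.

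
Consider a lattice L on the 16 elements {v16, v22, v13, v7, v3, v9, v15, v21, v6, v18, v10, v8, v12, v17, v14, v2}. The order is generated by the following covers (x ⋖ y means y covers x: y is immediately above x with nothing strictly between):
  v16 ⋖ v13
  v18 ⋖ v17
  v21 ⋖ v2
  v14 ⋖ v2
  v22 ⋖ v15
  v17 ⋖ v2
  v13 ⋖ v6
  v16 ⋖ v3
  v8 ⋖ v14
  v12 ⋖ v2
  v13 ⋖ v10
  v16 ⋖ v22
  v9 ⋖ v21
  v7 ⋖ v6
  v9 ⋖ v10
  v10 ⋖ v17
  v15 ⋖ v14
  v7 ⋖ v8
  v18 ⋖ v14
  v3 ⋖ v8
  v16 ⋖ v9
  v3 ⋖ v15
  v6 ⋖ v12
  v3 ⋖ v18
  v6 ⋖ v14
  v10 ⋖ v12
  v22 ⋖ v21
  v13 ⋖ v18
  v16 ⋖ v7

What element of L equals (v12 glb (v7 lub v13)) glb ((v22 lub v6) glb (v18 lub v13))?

v7 ∨ v13 = v6
v12 ∧ v6 = v6
v22 ∨ v6 = v14
v18 ∨ v13 = v18
v14 ∧ v18 = v18
v6 ∧ v18 = v13

v13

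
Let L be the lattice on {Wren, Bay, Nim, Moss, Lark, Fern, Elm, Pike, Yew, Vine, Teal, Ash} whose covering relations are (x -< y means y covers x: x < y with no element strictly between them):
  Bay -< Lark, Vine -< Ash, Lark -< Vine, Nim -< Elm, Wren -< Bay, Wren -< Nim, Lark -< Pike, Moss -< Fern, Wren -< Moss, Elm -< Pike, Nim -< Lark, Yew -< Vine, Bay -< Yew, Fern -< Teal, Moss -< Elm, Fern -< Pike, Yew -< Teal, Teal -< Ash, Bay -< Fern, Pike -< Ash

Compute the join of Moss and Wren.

Moss

Common upper bounds of {Moss, Wren}: Ash, Elm, Fern, Moss, Pike, Teal.
The least among these is Moss.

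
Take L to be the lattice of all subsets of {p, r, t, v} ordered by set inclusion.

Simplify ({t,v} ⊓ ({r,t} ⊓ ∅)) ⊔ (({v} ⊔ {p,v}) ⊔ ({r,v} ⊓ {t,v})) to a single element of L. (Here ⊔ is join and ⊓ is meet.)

{r,t} ∧ ∅ = ∅
{t,v} ∧ ∅ = ∅
{v} ∨ {p,v} = {p,v}
{r,v} ∧ {t,v} = {v}
{p,v} ∨ {v} = {p,v}
∅ ∨ {p,v} = {p,v}

{p,v}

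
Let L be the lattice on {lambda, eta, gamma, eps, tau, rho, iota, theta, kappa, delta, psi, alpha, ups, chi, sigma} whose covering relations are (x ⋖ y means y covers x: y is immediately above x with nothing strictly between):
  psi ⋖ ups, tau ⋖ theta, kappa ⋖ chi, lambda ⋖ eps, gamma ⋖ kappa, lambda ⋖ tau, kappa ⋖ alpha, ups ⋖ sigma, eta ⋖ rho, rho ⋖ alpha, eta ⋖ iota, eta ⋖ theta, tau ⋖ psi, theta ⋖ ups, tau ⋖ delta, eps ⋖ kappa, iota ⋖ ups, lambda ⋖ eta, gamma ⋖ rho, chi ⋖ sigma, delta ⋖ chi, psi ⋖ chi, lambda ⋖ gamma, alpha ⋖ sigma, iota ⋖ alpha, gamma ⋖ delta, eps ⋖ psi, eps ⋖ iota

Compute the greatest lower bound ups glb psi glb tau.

tau

Common lower bounds of {ups, psi, tau}: lambda, tau.
The greatest among these is tau.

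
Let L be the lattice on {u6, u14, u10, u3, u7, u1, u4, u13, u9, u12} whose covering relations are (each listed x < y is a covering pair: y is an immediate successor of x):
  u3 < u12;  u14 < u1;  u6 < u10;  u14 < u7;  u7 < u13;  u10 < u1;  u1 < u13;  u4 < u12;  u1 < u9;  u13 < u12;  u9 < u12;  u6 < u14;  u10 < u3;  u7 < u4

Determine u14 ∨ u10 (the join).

u1

Common upper bounds of {u14, u10}: u1, u12, u13, u9.
The least among these is u1.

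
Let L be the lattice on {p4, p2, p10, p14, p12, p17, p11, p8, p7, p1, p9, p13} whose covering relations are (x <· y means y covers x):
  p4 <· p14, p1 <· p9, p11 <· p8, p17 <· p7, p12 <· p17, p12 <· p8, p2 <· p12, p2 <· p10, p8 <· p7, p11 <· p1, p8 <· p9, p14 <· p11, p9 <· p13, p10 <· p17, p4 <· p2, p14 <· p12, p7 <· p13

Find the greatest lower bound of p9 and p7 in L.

Common lower bounds of {p9, p7}: p11, p12, p14, p2, p4, p8.
The greatest among these is p8.

p8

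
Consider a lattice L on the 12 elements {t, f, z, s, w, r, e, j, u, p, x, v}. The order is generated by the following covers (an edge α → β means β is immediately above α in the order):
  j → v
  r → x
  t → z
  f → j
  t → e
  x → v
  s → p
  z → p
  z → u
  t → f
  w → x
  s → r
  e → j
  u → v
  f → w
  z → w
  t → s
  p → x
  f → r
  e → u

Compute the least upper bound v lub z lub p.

Common upper bounds of {v, z, p}: v.
The least among these is v.

v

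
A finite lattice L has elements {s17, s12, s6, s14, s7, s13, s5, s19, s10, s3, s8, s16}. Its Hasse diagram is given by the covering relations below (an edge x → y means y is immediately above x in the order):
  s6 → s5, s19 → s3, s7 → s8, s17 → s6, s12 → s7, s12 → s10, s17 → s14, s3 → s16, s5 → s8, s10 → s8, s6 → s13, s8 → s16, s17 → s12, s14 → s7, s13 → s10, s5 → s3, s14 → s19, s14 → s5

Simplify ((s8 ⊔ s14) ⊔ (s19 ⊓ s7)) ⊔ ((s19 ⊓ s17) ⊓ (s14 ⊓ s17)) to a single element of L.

s8 ∨ s14 = s8
s19 ∧ s7 = s14
s8 ∨ s14 = s8
s19 ∧ s17 = s17
s14 ∧ s17 = s17
s17 ∧ s17 = s17
s8 ∨ s17 = s8

s8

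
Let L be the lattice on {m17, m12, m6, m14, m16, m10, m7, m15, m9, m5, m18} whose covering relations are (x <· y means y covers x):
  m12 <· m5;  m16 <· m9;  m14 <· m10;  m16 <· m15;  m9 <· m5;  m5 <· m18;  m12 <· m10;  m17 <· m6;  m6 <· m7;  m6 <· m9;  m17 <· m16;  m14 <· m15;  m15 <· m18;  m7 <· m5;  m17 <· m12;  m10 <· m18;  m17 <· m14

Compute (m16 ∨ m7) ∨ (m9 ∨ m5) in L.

m16 ∨ m7 = m5
m9 ∨ m5 = m5
m5 ∨ m5 = m5

m5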